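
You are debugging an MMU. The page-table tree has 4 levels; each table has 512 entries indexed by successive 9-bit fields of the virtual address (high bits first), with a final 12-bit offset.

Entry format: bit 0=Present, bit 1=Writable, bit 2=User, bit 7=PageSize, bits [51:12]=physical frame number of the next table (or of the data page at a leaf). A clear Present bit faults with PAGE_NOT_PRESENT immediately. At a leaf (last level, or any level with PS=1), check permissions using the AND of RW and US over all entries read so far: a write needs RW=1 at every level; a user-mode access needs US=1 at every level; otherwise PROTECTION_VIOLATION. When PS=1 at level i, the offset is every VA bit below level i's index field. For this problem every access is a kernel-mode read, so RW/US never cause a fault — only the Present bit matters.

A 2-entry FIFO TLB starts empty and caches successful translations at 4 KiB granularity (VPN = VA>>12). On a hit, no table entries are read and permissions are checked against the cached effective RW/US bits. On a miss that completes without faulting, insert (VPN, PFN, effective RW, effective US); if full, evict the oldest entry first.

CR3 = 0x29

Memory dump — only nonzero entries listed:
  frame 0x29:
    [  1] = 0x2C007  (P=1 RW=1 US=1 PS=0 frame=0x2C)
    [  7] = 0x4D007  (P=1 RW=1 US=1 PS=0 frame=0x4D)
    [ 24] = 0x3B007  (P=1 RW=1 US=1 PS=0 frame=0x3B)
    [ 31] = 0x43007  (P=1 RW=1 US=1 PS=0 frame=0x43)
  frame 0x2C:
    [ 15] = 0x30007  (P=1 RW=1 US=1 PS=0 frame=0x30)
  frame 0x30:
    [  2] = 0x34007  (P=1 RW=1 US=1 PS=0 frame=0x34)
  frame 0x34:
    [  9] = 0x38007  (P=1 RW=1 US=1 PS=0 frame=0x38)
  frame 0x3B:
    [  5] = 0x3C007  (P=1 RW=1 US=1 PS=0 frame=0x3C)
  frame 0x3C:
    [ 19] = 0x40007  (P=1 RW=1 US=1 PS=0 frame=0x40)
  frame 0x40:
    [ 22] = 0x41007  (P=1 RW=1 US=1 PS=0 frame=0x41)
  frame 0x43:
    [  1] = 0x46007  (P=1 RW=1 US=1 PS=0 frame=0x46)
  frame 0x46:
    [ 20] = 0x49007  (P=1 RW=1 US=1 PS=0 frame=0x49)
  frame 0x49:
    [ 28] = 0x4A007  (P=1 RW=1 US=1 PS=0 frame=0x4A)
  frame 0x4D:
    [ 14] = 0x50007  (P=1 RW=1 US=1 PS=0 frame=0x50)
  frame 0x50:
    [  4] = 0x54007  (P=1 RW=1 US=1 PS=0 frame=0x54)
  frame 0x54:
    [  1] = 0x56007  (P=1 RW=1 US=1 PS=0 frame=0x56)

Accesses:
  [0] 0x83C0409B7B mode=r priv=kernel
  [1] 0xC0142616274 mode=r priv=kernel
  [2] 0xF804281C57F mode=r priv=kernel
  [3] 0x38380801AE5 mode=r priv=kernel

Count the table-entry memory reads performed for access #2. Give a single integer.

Per-access translation:
#0 VA=0x83C0409B7B (r,kernel):
  L0: frame=0x29 idx=1 entry=0x2C007 [P=1 RW=1 US=1 PS=0]
  L1: frame=0x2C idx=15 entry=0x30007 [P=1 RW=1 US=1 PS=0]
  L2: frame=0x30 idx=2 entry=0x34007 [P=1 RW=1 US=1 PS=0]
  L3: frame=0x34 idx=9 entry=0x38007 [P=1 RW=1 US=1 PS=0]
  → PA=0x38B7B  (4 entries read)
#1 VA=0xC0142616274 (r,kernel):
  L0: frame=0x29 idx=24 entry=0x3B007 [P=1 RW=1 US=1 PS=0]
  L1: frame=0x3B idx=5 entry=0x3C007 [P=1 RW=1 US=1 PS=0]
  L2: frame=0x3C idx=19 entry=0x40007 [P=1 RW=1 US=1 PS=0]
  L3: frame=0x40 idx=22 entry=0x41007 [P=1 RW=1 US=1 PS=0]
  → PA=0x41274  (4 entries read)
#2 VA=0xF804281C57F (r,kernel):
  L0: frame=0x29 idx=31 entry=0x43007 [P=1 RW=1 US=1 PS=0]
  L1: frame=0x43 idx=1 entry=0x46007 [P=1 RW=1 US=1 PS=0]
  L2: frame=0x46 idx=20 entry=0x49007 [P=1 RW=1 US=1 PS=0]
  L3: frame=0x49 idx=28 entry=0x4A007 [P=1 RW=1 US=1 PS=0]
  → PA=0x4A57F  (4 entries read)
#3 VA=0x38380801AE5 (r,kernel):
  L0: frame=0x29 idx=7 entry=0x4D007 [P=1 RW=1 US=1 PS=0]
  L1: frame=0x4D idx=14 entry=0x50007 [P=1 RW=1 US=1 PS=0]
  L2: frame=0x50 idx=4 entry=0x54007 [P=1 RW=1 US=1 PS=0]
  L3: frame=0x54 idx=1 entry=0x56007 [P=1 RW=1 US=1 PS=0]
  → PA=0x56AE5  (4 entries read)

Entries read for #2: 4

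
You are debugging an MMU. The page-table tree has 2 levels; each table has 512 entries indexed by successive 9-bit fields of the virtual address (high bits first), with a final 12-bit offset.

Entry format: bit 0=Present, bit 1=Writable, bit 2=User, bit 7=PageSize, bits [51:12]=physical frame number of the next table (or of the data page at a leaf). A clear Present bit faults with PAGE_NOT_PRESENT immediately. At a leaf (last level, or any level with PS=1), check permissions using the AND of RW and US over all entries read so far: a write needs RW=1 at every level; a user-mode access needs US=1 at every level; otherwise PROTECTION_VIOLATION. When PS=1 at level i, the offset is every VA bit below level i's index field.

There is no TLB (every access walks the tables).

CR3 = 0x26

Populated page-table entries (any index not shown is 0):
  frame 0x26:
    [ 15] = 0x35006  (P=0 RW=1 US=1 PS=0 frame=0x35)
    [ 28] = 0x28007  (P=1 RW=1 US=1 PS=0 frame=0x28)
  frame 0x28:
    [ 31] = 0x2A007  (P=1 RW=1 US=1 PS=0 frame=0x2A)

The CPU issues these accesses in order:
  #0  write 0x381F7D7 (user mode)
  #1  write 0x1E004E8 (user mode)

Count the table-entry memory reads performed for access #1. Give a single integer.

Walk each access:
#0 VA=0x381F7D7 (w,user):
  lvl0: tbl 0x26, slot 28 ⇒ 0x28007 (P1/RW1/US1/PS0)
  lvl1: tbl 0x28, slot 31 ⇒ 0x2A007 (P1/RW1/US1/PS0)
  ⇒ phys 0x2A7D7  [2 reads]
#1 VA=0x1E004E8 (w,user):
  lvl0: tbl 0x26, slot 15 ⇒ 0x35006 (P0/RW1/US1/PS0)
  ⇒ fault: PAGE_NOT_PRESENT  — 1 lookups

Entries read for #1: 1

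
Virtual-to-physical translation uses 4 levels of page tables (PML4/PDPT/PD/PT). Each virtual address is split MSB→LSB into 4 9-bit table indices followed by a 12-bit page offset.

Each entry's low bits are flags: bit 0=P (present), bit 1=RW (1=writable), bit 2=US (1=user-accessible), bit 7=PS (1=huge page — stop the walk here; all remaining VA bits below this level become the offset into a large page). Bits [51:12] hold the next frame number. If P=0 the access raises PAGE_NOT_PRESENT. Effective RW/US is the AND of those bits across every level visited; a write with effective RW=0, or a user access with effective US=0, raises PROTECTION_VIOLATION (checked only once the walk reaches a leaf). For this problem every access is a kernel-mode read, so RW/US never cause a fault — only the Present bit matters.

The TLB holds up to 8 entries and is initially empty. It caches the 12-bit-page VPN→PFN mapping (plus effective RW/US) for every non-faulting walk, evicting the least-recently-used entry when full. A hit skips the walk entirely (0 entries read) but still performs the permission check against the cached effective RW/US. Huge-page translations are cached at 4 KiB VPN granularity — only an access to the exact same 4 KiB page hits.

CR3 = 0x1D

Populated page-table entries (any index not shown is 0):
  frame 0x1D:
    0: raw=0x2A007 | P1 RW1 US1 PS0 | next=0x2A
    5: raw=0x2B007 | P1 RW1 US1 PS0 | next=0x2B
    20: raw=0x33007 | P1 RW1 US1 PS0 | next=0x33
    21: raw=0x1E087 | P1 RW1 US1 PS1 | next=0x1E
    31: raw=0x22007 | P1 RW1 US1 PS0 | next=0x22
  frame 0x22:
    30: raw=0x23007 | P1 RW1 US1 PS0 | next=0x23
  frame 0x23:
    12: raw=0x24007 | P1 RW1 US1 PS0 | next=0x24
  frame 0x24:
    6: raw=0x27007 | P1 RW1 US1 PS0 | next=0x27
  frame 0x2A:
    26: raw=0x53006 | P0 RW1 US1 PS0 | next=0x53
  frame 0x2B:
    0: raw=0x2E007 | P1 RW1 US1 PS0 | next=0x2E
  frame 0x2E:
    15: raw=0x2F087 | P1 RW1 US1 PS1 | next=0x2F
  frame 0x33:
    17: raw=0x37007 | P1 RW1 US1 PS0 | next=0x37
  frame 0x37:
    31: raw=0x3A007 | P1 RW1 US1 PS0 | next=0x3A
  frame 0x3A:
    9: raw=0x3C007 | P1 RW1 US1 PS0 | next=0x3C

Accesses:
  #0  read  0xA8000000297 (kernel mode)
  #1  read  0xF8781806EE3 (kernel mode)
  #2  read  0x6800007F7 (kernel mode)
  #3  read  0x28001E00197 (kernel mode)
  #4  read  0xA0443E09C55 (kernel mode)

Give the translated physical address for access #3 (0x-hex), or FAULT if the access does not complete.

Per-access translation:
#0 VA=0xA8000000297 (r,kernel):
  L0: frame=0x1D idx=21 entry=0x1E087 [P=1 RW=1 US=1 PS=1]
  → PA=0x1E297 (huge @L0)  (1 entries read)
#1 VA=0xF8781806EE3 (r,kernel):
  L0: frame=0x1D idx=31 entry=0x22007 [P=1 RW=1 US=1 PS=0]
  L1: frame=0x22 idx=30 entry=0x23007 [P=1 RW=1 US=1 PS=0]
  L2: frame=0x23 idx=12 entry=0x24007 [P=1 RW=1 US=1 PS=0]
  L3: frame=0x24 idx=6 entry=0x27007 [P=1 RW=1 US=1 PS=0]
  → PA=0x27EE3  (4 entries read)
#2 VA=0x6800007F7 (r,kernel):
  L0: frame=0x1D idx=0 entry=0x2A007 [P=1 RW=1 US=1 PS=0]
  L1: frame=0x2A idx=26 entry=0x53006 [P=0 RW=1 US=1 PS=0]
  ⇒ fault: PAGE_NOT_PRESENT  — 2 lookups
#3 VA=0x28001E00197 (r,kernel):
  L0: frame=0x1D idx=5 entry=0x2B007 [P=1 RW=1 US=1 PS=0]
  L1: frame=0x2B idx=0 entry=0x2E007 [P=1 RW=1 US=1 PS=0]
  L2: frame=0x2E idx=15 entry=0x2F087 [P=1 RW=1 US=1 PS=1]
  → PA=0x2F197 (huge @L2)  (3 entries read)
#4 VA=0xA0443E09C55 (r,kernel):
  L0: frame=0x1D idx=20 entry=0x33007 [P=1 RW=1 US=1 PS=0]
  L1: frame=0x33 idx=17 entry=0x37007 [P=1 RW=1 US=1 PS=0]
  L2: frame=0x37 idx=31 entry=0x3A007 [P=1 RW=1 US=1 PS=0]
  L3: frame=0x3A idx=9 entry=0x3C007 [P=1 RW=1 US=1 PS=0]
  → PA=0x3CC55  (4 entries read)

Access #3 PA: 0x2F197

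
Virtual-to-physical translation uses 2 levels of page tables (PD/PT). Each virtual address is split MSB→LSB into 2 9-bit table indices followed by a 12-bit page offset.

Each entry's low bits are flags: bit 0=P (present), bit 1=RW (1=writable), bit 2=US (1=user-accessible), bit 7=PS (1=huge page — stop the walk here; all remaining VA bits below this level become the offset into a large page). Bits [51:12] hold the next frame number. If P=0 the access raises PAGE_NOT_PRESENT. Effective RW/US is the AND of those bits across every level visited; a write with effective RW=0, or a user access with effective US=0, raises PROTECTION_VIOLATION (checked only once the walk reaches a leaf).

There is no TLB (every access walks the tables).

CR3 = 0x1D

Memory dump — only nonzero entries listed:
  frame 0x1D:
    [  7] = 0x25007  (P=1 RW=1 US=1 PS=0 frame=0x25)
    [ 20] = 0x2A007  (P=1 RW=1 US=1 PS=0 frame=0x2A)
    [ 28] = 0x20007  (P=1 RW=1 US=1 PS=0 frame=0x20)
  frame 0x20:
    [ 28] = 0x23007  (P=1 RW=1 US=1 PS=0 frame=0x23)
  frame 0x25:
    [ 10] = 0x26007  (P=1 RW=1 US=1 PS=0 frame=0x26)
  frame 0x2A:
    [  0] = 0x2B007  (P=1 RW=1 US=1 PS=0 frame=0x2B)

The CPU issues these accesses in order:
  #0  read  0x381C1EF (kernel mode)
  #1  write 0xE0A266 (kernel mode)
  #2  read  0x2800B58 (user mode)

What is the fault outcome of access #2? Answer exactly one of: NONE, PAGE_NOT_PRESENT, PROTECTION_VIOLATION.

Per-access translation:
#0 VA=0x381C1EF (r,kernel):
  [0] read 0x1D idx=28: raw=0x20007 flags P=1 W=1 U=1 S=0
  [1] read 0x20 idx=28: raw=0x23007 flags P=1 W=1 U=1 S=0
  ✓ 0x231EF  — 2 lookups
#1 VA=0xE0A266 (w,kernel):
  [0] read 0x1D idx=7: raw=0x25007 flags P=1 W=1 U=1 S=0
  [1] read 0x25 idx=10: raw=0x26007 flags P=1 W=1 U=1 S=0
  ✓ 0x26266  — 2 lookups
#2 VA=0x2800B58 (r,user):
  [0] read 0x1D idx=20: raw=0x2A007 flags P=1 W=1 U=1 S=0
  [1] read 0x2A idx=0: raw=0x2B007 flags P=1 W=1 U=1 S=0
  ✓ 0x2BB58  — 2 lookups

Access #2 fault: NONE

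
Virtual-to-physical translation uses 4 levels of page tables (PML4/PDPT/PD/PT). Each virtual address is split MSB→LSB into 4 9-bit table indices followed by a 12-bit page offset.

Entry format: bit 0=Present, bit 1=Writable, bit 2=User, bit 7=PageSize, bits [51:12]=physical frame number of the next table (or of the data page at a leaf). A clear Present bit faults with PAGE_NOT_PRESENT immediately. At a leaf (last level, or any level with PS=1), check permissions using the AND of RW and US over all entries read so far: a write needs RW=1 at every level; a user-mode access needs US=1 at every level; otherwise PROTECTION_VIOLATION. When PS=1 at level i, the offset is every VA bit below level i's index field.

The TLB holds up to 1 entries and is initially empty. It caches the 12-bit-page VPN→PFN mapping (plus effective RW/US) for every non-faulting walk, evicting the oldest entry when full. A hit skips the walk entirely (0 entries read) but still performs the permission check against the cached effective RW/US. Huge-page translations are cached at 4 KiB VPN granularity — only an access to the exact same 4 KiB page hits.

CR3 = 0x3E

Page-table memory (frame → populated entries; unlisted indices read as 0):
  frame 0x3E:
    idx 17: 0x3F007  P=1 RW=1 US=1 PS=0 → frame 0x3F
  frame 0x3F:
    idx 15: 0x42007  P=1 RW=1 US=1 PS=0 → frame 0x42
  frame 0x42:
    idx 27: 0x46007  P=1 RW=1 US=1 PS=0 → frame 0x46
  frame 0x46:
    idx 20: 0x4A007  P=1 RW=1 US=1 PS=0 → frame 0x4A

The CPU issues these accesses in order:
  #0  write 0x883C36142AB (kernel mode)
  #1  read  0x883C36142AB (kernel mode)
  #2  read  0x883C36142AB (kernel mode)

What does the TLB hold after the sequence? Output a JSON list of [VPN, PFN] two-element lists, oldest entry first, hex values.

Trace:
#0 VA=0x883C36142AB (w,kernel):
  L0: frame=0x3E idx=17 entry=0x3F007 [P=1 RW=1 US=1 PS=0]
  L1: frame=0x3F idx=15 entry=0x42007 [P=1 RW=1 US=1 PS=0]
  L2: frame=0x42 idx=27 entry=0x46007 [P=1 RW=1 US=1 PS=0]
  L3: frame=0x46 idx=20 entry=0x4A007 [P=1 RW=1 US=1 PS=0]
  ✓ 0x4A2AB  — 4 lookups
#1 VA=0x883C36142AB (r,kernel):
  TLB hit vpn=0x883C3614 → PA=0x4A2AB
#2 VA=0x883C36142AB (r,kernel):
  TLB hit vpn=0x883C3614 → PA=0x4A2AB

TLB: [["0x883C3614", "0x4A"]]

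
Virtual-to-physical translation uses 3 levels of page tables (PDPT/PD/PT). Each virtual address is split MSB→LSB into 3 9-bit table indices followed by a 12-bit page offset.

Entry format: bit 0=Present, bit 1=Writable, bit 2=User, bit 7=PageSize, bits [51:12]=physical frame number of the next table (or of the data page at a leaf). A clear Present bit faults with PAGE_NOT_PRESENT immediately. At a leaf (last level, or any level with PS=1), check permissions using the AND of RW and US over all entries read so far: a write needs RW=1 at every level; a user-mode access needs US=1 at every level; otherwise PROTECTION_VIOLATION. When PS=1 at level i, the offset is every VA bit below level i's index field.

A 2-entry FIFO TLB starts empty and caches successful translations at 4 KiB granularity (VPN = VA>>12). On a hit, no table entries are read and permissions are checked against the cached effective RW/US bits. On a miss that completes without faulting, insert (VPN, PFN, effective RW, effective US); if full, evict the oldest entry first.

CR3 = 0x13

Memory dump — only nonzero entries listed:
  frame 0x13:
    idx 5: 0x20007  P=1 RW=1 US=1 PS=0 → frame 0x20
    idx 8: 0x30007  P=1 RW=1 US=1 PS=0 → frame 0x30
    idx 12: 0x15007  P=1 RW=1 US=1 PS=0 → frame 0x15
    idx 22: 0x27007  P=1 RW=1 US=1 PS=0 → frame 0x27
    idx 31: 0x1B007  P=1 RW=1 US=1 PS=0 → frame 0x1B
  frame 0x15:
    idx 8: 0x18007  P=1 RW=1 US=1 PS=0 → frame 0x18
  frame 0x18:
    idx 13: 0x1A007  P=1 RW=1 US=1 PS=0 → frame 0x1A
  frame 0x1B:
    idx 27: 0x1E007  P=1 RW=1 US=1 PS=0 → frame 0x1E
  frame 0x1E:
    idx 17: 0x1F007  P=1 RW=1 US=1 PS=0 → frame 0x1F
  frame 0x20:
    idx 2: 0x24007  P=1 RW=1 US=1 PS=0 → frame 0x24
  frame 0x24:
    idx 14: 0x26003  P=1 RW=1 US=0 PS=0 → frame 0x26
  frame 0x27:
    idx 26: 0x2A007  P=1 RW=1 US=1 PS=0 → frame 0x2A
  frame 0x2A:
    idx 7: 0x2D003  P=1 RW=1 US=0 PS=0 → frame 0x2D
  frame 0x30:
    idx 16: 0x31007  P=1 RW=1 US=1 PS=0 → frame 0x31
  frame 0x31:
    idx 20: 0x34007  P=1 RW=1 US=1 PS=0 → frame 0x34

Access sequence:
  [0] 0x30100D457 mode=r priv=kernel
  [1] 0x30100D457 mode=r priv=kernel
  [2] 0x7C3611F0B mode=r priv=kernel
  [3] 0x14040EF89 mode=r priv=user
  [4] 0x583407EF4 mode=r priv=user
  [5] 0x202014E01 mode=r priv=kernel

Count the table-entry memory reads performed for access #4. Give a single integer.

Per-access translation:
#0 VA=0x30100D457 (r,kernel):
  L0 @0x13[12] → 0x15007  P=1,RW=1,US=1,PS=0
  L1 @0x15[8] → 0x18007  P=1,RW=1,US=1,PS=0
  L2 @0x18[13] → 0x1A007  P=1,RW=1,US=1,PS=0
  ⇒ phys 0x1A457  [3 reads]
#1 VA=0x30100D457 (r,kernel):
  TLB hit vpn=0x30100D → PA=0x1A457
#2 VA=0x7C3611F0B (r,kernel):
  L0 @0x13[31] → 0x1B007  P=1,RW=1,US=1,PS=0
  L1 @0x1B[27] → 0x1E007  P=1,RW=1,US=1,PS=0
  L2 @0x1E[17] → 0x1F007  P=1,RW=1,US=1,PS=0
  ⇒ phys 0x1FF0B  [3 reads]
#3 VA=0x14040EF89 (r,user):
  L0 @0x13[5] → 0x20007  P=1,RW=1,US=1,PS=0
  L1 @0x20[2] → 0x24007  P=1,RW=1,US=1,PS=0
  L2 @0x24[14] → 0x26003  P=1,RW=1,US=0,PS=0
  → PROTECTION_VIOLATION  (3 entries read)
#4 VA=0x583407EF4 (r,user):
  L0 @0x13[22] → 0x27007  P=1,RW=1,US=1,PS=0
  L1 @0x27[26] → 0x2A007  P=1,RW=1,US=1,PS=0
  L2 @0x2A[7] → 0x2D003  P=1,RW=1,US=0,PS=0
  → PROTECTION_VIOLATION  (3 entries read)
#5 VA=0x202014E01 (r,kernel):
  L0 @0x13[8] → 0x30007  P=1,RW=1,US=1,PS=0
  L1 @0x30[16] → 0x31007  P=1,RW=1,US=1,PS=0
  L2 @0x31[20] → 0x34007  P=1,RW=1,US=1,PS=0
  ⇒ phys 0x34E01  [3 reads]

Entries read for #4: 3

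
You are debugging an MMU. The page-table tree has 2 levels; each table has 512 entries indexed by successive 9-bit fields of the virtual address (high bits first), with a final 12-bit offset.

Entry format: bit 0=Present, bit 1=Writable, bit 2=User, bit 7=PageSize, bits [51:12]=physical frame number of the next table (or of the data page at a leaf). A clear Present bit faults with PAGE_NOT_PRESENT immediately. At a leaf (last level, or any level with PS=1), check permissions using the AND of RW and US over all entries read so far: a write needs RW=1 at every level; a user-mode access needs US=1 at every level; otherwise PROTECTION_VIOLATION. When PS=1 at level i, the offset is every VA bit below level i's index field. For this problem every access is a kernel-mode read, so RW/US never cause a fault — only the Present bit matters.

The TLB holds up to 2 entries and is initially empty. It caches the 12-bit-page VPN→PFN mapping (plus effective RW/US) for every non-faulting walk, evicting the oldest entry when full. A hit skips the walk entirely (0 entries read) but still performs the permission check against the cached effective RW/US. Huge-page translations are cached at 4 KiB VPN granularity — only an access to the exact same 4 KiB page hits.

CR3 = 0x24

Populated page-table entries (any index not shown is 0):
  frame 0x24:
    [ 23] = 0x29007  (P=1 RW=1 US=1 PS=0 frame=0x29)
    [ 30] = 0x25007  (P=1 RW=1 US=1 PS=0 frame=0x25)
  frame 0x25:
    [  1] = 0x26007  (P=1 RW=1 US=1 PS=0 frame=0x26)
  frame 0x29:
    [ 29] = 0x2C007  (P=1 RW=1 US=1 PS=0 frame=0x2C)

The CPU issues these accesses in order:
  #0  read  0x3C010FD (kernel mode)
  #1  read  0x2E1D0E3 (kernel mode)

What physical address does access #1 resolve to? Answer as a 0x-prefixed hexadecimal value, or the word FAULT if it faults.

Per-access translation:
#0 VA=0x3C010FD (r,kernel):
  L0: frame=0x24 idx=30 entry=0x25007 [P=1 RW=1 US=1 PS=0]
  L1: frame=0x25 idx=1 entry=0x26007 [P=1 RW=1 US=1 PS=0]
  → PA=0x260FD  (2 entries read)
#1 VA=0x2E1D0E3 (r,kernel):
  L0: frame=0x24 idx=23 entry=0x29007 [P=1 RW=1 US=1 PS=0]
  L1: frame=0x29 idx=29 entry=0x2C007 [P=1 RW=1 US=1 PS=0]
  → PA=0x2C0E3  (2 entries read)

Access #1 PA: 0x2C0E3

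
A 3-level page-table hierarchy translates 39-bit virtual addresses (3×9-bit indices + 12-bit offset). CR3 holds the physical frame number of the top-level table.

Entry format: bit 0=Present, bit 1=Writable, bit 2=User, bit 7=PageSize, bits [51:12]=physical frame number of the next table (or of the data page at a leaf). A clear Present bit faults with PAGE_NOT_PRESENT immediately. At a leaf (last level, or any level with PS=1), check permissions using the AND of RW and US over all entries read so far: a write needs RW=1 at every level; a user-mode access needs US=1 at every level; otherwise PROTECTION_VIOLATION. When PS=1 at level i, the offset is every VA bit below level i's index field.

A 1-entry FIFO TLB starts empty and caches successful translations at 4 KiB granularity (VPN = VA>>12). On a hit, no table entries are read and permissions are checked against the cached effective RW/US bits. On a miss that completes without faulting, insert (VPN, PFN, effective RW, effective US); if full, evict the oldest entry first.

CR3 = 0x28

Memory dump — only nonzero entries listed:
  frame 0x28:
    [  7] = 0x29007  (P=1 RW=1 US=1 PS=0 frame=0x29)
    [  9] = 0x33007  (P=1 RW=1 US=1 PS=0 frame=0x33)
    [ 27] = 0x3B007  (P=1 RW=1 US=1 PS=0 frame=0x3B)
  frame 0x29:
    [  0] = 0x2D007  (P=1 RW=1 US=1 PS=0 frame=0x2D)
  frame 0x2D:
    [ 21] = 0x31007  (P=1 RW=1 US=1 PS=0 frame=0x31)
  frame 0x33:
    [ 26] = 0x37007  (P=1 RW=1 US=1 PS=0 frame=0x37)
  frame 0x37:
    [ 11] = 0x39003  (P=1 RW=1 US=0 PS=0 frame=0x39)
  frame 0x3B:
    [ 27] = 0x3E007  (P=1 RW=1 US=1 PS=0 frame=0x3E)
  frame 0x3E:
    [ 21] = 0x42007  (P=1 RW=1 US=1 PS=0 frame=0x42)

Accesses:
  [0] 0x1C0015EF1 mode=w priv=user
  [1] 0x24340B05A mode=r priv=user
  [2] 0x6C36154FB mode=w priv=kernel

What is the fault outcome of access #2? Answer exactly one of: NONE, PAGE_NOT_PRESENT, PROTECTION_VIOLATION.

Per-access translation:
#0 VA=0x1C0015EF1 (w,user):
  L0: frame=0x28 idx=7 entry=0x29007 [P=1 RW=1 US=1 PS=0]
  L1: frame=0x29 idx=0 entry=0x2D007 [P=1 RW=1 US=1 PS=0]
  L2: frame=0x2D idx=21 entry=0x31007 [P=1 RW=1 US=1 PS=0]
  ⇒ phys 0x31EF1  [3 reads]
#1 VA=0x24340B05A (r,user):
  L0: frame=0x28 idx=9 entry=0x33007 [P=1 RW=1 US=1 PS=0]
  L1: frame=0x33 idx=26 entry=0x37007 [P=1 RW=1 US=1 PS=0]
  L2: frame=0x37 idx=11 entry=0x39003 [P=1 RW=1 US=0 PS=0]
  → PROTECTION_VIOLATION  (3 entries read)
#2 VA=0x6C36154FB (w,kernel):
  L0: frame=0x28 idx=27 entry=0x3B007 [P=1 RW=1 US=1 PS=0]
  L1: frame=0x3B idx=27 entry=0x3E007 [P=1 RW=1 US=1 PS=0]
  L2: frame=0x3E idx=21 entry=0x42007 [P=1 RW=1 US=1 PS=0]
  ⇒ phys 0x424FB  [3 reads]

Access #2 fault: NONE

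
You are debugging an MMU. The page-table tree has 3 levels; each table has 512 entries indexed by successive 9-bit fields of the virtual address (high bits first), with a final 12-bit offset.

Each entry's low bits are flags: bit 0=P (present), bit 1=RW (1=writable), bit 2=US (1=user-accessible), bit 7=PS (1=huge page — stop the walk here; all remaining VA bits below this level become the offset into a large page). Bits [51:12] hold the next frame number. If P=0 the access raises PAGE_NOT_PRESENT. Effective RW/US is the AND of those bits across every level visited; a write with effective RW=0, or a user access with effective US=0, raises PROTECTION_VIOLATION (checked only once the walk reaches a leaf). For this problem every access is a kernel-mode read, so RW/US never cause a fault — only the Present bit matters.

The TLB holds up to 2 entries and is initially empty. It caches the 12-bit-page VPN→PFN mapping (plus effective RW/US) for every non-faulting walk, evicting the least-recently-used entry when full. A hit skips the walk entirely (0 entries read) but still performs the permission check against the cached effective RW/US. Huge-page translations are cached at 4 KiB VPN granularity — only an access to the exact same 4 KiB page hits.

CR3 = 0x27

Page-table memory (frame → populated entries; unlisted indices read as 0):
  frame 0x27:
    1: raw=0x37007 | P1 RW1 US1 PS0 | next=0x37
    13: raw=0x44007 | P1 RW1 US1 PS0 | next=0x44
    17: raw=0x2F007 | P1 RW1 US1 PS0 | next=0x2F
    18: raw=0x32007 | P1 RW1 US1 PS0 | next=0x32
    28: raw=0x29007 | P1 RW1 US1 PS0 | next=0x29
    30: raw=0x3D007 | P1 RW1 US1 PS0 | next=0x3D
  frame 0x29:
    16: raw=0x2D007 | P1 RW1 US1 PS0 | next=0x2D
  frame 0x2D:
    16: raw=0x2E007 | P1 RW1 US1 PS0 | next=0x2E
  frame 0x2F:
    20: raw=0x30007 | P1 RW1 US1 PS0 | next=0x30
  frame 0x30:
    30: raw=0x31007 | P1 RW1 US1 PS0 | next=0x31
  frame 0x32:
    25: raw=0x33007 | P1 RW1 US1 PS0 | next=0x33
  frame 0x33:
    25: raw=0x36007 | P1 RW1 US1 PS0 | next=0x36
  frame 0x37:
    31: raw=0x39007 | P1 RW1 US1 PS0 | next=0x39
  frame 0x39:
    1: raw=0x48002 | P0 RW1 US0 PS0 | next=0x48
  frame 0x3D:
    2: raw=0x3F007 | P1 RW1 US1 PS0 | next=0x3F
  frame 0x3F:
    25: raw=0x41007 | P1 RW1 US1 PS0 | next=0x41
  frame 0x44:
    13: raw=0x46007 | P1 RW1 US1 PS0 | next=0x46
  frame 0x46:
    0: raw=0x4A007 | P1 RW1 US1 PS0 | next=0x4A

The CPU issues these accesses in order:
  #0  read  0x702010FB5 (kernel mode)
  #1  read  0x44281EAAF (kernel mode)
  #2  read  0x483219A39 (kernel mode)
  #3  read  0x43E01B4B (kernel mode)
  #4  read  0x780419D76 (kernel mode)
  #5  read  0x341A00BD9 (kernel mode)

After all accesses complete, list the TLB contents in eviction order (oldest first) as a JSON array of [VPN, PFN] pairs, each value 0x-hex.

Trace:
#0 VA=0x702010FB5 (r,kernel):
  lvl0: tbl 0x27, slot 28 ⇒ 0x29007 (P1/RW1/US1/PS0)
  lvl1: tbl 0x29, slot 16 ⇒ 0x2D007 (P1/RW1/US1/PS0)
  lvl2: tbl 0x2D, slot 16 ⇒ 0x2E007 (P1/RW1/US1/PS0)
  ⇒ phys 0x2EFB5  [3 reads]
#1 VA=0x44281EAAF (r,kernel):
  lvl0: tbl 0x27, slot 17 ⇒ 0x2F007 (P1/RW1/US1/PS0)
  lvl1: tbl 0x2F, slot 20 ⇒ 0x30007 (P1/RW1/US1/PS0)
  lvl2: tbl 0x30, slot 30 ⇒ 0x31007 (P1/RW1/US1/PS0)
  ⇒ phys 0x31AAF  [3 reads]
#2 VA=0x483219A39 (r,kernel):
  lvl0: tbl 0x27, slot 18 ⇒ 0x32007 (P1/RW1/US1/PS0)
  lvl1: tbl 0x32, slot 25 ⇒ 0x33007 (P1/RW1/US1/PS0)
  lvl2: tbl 0x33, slot 25 ⇒ 0x36007 (P1/RW1/US1/PS0)
  ⇒ phys 0x36A39  [3 reads]
#3 VA=0x43E01B4B (r,kernel):
  lvl0: tbl 0x27, slot 1 ⇒ 0x37007 (P1/RW1/US1/PS0)
  lvl1: tbl 0x37, slot 31 ⇒ 0x39007 (P1/RW1/US1/PS0)
  lvl2: tbl 0x39, slot 1 ⇒ 0x48002 (P0/RW1/US0/PS0)
  ✗ PAGE_NOT_PRESENT  [3 reads]
#4 VA=0x780419D76 (r,kernel):
  lvl0: tbl 0x27, slot 30 ⇒ 0x3D007 (P1/RW1/US1/PS0)
  lvl1: tbl 0x3D, slot 2 ⇒ 0x3F007 (P1/RW1/US1/PS0)
  lvl2: tbl 0x3F, slot 25 ⇒ 0x41007 (P1/RW1/US1/PS0)
  ⇒ phys 0x41D76  [3 reads]
#5 VA=0x341A00BD9 (r,kernel):
  lvl0: tbl 0x27, slot 13 ⇒ 0x44007 (P1/RW1/US1/PS0)
  lvl1: tbl 0x44, slot 13 ⇒ 0x46007 (P1/RW1/US1/PS0)
  lvl2: tbl 0x46, slot 0 ⇒ 0x4A007 (P1/RW1/US1/PS0)
  ⇒ phys 0x4ABD9  [3 reads]

TLB: [["0x780419", "0x41"], ["0x341A00", "0x4A"]]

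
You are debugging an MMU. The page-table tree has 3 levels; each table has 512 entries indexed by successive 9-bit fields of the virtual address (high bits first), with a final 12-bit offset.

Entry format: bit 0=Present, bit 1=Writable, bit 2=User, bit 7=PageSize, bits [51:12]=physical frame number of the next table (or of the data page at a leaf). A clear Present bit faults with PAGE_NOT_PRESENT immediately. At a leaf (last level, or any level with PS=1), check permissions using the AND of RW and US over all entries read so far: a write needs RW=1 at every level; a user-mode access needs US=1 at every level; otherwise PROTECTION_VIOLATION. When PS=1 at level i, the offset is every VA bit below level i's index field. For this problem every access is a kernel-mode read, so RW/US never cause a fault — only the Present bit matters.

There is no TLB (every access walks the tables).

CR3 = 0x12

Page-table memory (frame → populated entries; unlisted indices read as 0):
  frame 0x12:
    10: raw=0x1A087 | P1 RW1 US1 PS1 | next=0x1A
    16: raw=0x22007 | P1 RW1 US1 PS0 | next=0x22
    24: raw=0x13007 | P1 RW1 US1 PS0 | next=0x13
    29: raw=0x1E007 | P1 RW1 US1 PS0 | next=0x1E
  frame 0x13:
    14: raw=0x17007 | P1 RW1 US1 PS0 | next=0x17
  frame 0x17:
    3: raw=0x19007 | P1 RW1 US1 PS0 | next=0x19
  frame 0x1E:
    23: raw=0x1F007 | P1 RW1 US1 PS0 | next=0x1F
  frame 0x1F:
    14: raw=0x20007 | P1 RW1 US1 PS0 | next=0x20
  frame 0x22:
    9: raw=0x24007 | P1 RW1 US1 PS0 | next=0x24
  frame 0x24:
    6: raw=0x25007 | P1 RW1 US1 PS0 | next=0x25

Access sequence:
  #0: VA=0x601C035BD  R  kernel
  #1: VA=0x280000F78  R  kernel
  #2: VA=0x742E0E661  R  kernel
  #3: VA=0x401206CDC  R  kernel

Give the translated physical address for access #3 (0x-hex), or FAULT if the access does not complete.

Per-access translation:
#0 VA=0x601C035BD (r,kernel):
  lvl0: tbl 0x12, slot 24 ⇒ 0x13007 (P1/RW1/US1/PS0)
  lvl1: tbl 0x13, slot 14 ⇒ 0x17007 (P1/RW1/US1/PS0)
  lvl2: tbl 0x17, slot 3 ⇒ 0x19007 (P1/RW1/US1/PS0)
  → PA=0x195BD  (3 entries read)
#1 VA=0x280000F78 (r,kernel):
  lvl0: tbl 0x12, slot 10 ⇒ 0x1A087 (P1/RW1/US1/PS1)
  → PA=0x1AF78 (huge @L0)  (1 entries read)
#2 VA=0x742E0E661 (r,kernel):
  lvl0: tbl 0x12, slot 29 ⇒ 0x1E007 (P1/RW1/US1/PS0)
  lvl1: tbl 0x1E, slot 23 ⇒ 0x1F007 (P1/RW1/US1/PS0)
  lvl2: tbl 0x1F, slot 14 ⇒ 0x20007 (P1/RW1/US1/PS0)
  → PA=0x20661  (3 entries read)
#3 VA=0x401206CDC (r,kernel):
  lvl0: tbl 0x12, slot 16 ⇒ 0x22007 (P1/RW1/US1/PS0)
  lvl1: tbl 0x22, slot 9 ⇒ 0x24007 (P1/RW1/US1/PS0)
  lvl2: tbl 0x24, slot 6 ⇒ 0x25007 (P1/RW1/US1/PS0)
  → PA=0x25CDC  (3 entries read)

Access #3 PA: 0x25CDC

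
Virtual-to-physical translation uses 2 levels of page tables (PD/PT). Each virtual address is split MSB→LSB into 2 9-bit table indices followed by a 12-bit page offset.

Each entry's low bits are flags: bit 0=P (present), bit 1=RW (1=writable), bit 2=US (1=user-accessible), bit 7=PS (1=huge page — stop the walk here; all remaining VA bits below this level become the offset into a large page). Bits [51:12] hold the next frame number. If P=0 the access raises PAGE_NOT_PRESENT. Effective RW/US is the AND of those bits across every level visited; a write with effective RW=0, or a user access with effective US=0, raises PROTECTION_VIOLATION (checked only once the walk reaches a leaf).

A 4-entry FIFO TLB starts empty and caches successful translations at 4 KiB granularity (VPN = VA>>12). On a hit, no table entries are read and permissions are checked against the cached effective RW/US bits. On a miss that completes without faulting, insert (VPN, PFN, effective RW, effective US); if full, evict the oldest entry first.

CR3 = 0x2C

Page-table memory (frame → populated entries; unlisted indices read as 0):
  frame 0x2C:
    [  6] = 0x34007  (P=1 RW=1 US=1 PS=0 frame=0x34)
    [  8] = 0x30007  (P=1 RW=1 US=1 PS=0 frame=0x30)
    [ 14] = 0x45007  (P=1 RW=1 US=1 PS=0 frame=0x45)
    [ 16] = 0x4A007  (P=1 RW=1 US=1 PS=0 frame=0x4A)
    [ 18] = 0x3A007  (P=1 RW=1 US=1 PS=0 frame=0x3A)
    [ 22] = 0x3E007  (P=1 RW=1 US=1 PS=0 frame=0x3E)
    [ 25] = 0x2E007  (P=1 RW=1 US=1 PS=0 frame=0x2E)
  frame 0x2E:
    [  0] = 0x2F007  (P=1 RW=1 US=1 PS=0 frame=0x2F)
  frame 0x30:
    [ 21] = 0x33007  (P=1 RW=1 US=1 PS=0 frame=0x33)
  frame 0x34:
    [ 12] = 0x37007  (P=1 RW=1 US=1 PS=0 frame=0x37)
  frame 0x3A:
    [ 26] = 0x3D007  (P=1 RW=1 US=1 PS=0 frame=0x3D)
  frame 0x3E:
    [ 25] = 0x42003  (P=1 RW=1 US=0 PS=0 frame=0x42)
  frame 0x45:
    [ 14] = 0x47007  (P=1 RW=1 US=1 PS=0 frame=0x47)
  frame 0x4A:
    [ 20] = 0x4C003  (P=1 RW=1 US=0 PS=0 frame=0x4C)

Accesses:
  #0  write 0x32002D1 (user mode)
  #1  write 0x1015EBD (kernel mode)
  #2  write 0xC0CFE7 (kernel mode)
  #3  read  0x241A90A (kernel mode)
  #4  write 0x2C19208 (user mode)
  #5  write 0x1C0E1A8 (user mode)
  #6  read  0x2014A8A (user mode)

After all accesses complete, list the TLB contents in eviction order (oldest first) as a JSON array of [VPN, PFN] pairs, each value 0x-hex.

Trace:
#0 VA=0x32002D1 (w,user):
  [0] read 0x2C idx=25: raw=0x2E007 flags P=1 W=1 U=1 S=0
  [1] read 0x2E idx=0: raw=0x2F007 flags P=1 W=1 U=1 S=0
  ⇒ phys 0x2F2D1  [2 reads]
#1 VA=0x1015EBD (w,kernel):
  [0] read 0x2C idx=8: raw=0x30007 flags P=1 W=1 U=1 S=0
  [1] read 0x30 idx=21: raw=0x33007 flags P=1 W=1 U=1 S=0
  ⇒ phys 0x33EBD  [2 reads]
#2 VA=0xC0CFE7 (w,kernel):
  [0] read 0x2C idx=6: raw=0x34007 flags P=1 W=1 U=1 S=0
  [1] read 0x34 idx=12: raw=0x37007 flags P=1 W=1 U=1 S=0
  ⇒ phys 0x37FE7  [2 reads]
#3 VA=0x241A90A (r,kernel):
  [0] read 0x2C idx=18: raw=0x3A007 flags P=1 W=1 U=1 S=0
  [1] read 0x3A idx=26: raw=0x3D007 flags P=1 W=1 U=1 S=0
  ⇒ phys 0x3D90A  [2 reads]
#4 VA=0x2C19208 (w,user):
  [0] read 0x2C idx=22: raw=0x3E007 flags P=1 W=1 U=1 S=0
  [1] read 0x3E idx=25: raw=0x42003 flags P=1 W=1 U=0 S=0
  ✗ PROTECTION_VIOLATION  [2 reads]
#5 VA=0x1C0E1A8 (w,user):
  [0] read 0x2C idx=14: raw=0x45007 flags P=1 W=1 U=1 S=0
  [1] read 0x45 idx=14: raw=0x47007 flags P=1 W=1 U=1 S=0
  ⇒ phys 0x471A8  [2 reads]
#6 VA=0x2014A8A (r,user):
  [0] read 0x2C idx=16: raw=0x4A007 flags P=1 W=1 U=1 S=0
  [1] read 0x4A idx=20: raw=0x4C003 flags P=1 W=1 U=0 S=0
  ✗ PROTECTION_VIOLATION  [2 reads]

TLB: [["0x1015", "0x33"], ["0xC0C", "0x37"], ["0x241A", "0x3D"], ["0x1C0E", "0x47"]]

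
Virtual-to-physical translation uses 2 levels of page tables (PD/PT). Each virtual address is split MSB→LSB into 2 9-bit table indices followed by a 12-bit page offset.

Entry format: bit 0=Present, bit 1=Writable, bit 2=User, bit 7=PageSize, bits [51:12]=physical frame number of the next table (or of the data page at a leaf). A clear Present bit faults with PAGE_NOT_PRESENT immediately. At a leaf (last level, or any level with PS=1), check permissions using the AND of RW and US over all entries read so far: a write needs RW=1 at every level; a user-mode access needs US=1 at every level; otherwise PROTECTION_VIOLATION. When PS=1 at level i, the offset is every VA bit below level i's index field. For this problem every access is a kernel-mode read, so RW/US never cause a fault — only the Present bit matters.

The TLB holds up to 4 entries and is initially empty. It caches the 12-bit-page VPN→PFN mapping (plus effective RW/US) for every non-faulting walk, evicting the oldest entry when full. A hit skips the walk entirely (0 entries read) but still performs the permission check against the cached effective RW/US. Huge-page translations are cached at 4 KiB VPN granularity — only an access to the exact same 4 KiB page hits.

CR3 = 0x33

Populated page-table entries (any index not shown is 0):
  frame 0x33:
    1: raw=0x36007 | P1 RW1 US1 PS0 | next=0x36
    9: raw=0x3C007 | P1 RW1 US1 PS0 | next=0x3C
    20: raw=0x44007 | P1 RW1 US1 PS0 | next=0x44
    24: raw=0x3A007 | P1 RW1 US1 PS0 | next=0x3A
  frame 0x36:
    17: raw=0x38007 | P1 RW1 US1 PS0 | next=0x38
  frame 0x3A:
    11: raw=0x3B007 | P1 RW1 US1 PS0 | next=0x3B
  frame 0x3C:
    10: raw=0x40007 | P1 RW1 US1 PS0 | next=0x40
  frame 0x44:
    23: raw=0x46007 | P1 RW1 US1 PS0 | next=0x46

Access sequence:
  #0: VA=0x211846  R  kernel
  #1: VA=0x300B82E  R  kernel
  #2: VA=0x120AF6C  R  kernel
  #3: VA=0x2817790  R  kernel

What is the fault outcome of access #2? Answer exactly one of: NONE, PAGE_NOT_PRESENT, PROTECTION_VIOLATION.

Walk each access:
#0 VA=0x211846 (r,kernel):
  L0: frame=0x33 idx=1 entry=0x36007 [P=1 RW=1 US=1 PS=0]
  L1: frame=0x36 idx=17 entry=0x38007 [P=1 RW=1 US=1 PS=0]
  ⇒ phys 0x38846  [2 reads]
#1 VA=0x300B82E (r,kernel):
  L0: frame=0x33 idx=24 entry=0x3A007 [P=1 RW=1 US=1 PS=0]
  L1: frame=0x3A idx=11 entry=0x3B007 [P=1 RW=1 US=1 PS=0]
  ⇒ phys 0x3B82E  [2 reads]
#2 VA=0x120AF6C (r,kernel):
  L0: frame=0x33 idx=9 entry=0x3C007 [P=1 RW=1 US=1 PS=0]
  L1: frame=0x3C idx=10 entry=0x40007 [P=1 RW=1 US=1 PS=0]
  ⇒ phys 0x40F6C  [2 reads]
#3 VA=0x2817790 (r,kernel):
  L0: frame=0x33 idx=20 entry=0x44007 [P=1 RW=1 US=1 PS=0]
  L1: frame=0x44 idx=23 entry=0x46007 [P=1 RW=1 US=1 PS=0]
  ⇒ phys 0x46790  [2 reads]

Access #2 fault: NONE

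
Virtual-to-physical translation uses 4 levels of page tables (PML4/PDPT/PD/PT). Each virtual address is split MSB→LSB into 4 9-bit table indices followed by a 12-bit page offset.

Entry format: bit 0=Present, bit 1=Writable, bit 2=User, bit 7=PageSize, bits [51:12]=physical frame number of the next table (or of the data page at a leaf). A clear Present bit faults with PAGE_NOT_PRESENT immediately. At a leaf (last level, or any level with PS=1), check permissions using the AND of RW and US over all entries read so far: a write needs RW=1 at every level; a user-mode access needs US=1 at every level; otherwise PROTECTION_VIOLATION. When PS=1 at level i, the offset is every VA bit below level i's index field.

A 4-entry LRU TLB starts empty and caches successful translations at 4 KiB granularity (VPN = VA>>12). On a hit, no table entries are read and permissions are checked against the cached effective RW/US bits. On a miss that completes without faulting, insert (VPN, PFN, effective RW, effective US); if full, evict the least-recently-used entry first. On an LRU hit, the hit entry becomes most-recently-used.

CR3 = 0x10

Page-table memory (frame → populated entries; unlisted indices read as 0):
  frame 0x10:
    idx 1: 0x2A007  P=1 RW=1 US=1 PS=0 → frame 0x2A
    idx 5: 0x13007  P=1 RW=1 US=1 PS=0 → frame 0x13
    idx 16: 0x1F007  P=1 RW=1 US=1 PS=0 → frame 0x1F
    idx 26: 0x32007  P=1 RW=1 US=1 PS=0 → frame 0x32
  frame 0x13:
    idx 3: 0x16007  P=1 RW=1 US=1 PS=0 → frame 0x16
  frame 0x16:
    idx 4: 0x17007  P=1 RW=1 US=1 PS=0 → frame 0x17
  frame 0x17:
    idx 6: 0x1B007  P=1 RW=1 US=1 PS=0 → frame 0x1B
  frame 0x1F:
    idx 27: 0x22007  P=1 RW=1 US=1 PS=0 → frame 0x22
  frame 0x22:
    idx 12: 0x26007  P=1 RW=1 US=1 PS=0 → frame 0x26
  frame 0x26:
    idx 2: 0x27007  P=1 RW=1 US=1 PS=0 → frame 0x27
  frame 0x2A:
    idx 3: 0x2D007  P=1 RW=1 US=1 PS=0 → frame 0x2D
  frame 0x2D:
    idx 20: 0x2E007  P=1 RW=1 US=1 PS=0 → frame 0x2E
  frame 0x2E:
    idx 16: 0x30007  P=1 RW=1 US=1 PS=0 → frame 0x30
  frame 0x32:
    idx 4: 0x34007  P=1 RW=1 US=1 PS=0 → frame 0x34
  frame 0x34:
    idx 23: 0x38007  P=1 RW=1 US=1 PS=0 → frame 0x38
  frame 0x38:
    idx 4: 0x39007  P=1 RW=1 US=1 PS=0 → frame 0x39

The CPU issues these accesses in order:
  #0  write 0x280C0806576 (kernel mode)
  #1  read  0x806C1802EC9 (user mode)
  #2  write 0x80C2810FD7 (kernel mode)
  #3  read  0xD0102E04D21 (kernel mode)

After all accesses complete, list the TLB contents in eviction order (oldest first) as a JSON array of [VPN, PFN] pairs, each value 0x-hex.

Trace:
#0 VA=0x280C0806576 (w,kernel):
  L0: frame=0x10 idx=5 entry=0x13007 [P=1 RW=1 US=1 PS=0]
  L1: frame=0x13 idx=3 entry=0x16007 [P=1 RW=1 US=1 PS=0]
  L2: frame=0x16 idx=4 entry=0x17007 [P=1 RW=1 US=1 PS=0]
  L3: frame=0x17 idx=6 entry=0x1B007 [P=1 RW=1 US=1 PS=0]
  ✓ 0x1B576  — 4 lookups
#1 VA=0x806C1802EC9 (r,user):
  L0: frame=0x10 idx=16 entry=0x1F007 [P=1 RW=1 US=1 PS=0]
  L1: frame=0x1F idx=27 entry=0x22007 [P=1 RW=1 US=1 PS=0]
  L2: frame=0x22 idx=12 entry=0x26007 [P=1 RW=1 US=1 PS=0]
  L3: frame=0x26 idx=2 entry=0x27007 [P=1 RW=1 US=1 PS=0]
  ✓ 0x27EC9  — 4 lookups
#2 VA=0x80C2810FD7 (w,kernel):
  L0: frame=0x10 idx=1 entry=0x2A007 [P=1 RW=1 US=1 PS=0]
  L1: frame=0x2A idx=3 entry=0x2D007 [P=1 RW=1 US=1 PS=0]
  L2: frame=0x2D idx=20 entry=0x2E007 [P=1 RW=1 US=1 PS=0]
  L3: frame=0x2E idx=16 entry=0x30007 [P=1 RW=1 US=1 PS=0]
  ✓ 0x30FD7  — 4 lookups
#3 VA=0xD0102E04D21 (r,kernel):
  L0: frame=0x10 idx=26 entry=0x32007 [P=1 RW=1 US=1 PS=0]
  L1: frame=0x32 idx=4 entry=0x34007 [P=1 RW=1 US=1 PS=0]
  L2: frame=0x34 idx=23 entry=0x38007 [P=1 RW=1 US=1 PS=0]
  L3: frame=0x38 idx=4 entry=0x39007 [P=1 RW=1 US=1 PS=0]
  ✓ 0x39D21  — 4 lookups

TLB: [["0x280C0806", "0x1B"], ["0x806C1802", "0x27"], ["0x80C2810", "0x30"], ["0xD0102E04", "0x39"]]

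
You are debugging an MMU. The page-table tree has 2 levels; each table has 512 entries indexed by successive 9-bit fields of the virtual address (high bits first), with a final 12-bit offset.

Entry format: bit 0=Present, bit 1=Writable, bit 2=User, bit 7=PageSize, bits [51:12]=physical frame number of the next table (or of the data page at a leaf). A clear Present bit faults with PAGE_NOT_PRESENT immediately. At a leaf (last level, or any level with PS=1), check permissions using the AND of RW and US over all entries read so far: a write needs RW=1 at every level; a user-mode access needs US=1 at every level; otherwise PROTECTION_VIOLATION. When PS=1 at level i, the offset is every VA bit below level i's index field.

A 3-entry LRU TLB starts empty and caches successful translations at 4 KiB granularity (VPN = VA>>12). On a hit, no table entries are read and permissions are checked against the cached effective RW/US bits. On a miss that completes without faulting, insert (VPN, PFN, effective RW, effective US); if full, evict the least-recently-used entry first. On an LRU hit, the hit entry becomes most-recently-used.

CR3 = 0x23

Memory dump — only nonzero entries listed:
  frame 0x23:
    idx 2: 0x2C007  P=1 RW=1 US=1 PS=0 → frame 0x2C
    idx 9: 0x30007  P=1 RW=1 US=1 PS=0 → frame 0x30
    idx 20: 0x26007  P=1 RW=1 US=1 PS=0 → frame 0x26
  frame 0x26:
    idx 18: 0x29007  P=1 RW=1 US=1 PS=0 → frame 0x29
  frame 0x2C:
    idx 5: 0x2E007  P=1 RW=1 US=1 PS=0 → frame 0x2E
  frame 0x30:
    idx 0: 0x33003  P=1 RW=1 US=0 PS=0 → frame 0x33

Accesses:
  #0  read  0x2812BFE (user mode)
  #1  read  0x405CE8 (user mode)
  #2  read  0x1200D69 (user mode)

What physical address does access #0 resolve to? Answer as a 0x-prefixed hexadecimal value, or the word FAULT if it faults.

Walk each access:
#0 VA=0x2812BFE (r,user):
  lvl0: tbl 0x23, slot 20 ⇒ 0x26007 (P1/RW1/US1/PS0)
  lvl1: tbl 0x26, slot 18 ⇒ 0x29007 (P1/RW1/US1/PS0)
  → PA=0x29BFE  (2 entries read)
#1 VA=0x405CE8 (r,user):
  lvl0: tbl 0x23, slot 2 ⇒ 0x2C007 (P1/RW1/US1/PS0)
  lvl1: tbl 0x2C, slot 5 ⇒ 0x2E007 (P1/RW1/US1/PS0)
  → PA=0x2ECE8  (2 entries read)
#2 VA=0x1200D69 (r,user):
  lvl0: tbl 0x23, slot 9 ⇒ 0x30007 (P1/RW1/US1/PS0)
  lvl1: tbl 0x30, slot 0 ⇒ 0x33003 (P1/RW1/US0/PS0)
  ⇒ fault: PROTECTION_VIOLATION  — 2 lookups

Access #0 PA: 0x29BFE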